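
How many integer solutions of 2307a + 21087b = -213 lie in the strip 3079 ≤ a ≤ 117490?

17

gcd(21087, 2307) = 3.
By Bézout, 2307·(1627) + 21087·(-178) = 3.
Particular solution: (3976, -435).
General solution: a = 3976 + 7029t, b = -435 - 769t for integer t.
3079 ≤ 3976 + 7029t ≤ 117490 gives t ∈ [0, 16], which is 17 values.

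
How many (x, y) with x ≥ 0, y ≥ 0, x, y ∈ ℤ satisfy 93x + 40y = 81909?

gcd(93, 40) = 1.
By Bézout, 93*(-3) + 40*(7) = 1.
One solution: (33, 1971).
General: x = 33 + 40t, y = 1971 - 93t.
x ≥ 0 ⇒ t ≥ 0; y ≥ 0 ⇒ t ≤ 21. So t ∈ [0, 21]: 22 solutions.

22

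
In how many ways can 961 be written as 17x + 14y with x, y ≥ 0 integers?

gcd(17, 14) = 1.
By Bézout, 17*(5) + 14*(-6) = 1.
One solution: (3, 65).
General: x = 3 + 14t, y = 65 - 17t.
x ≥ 0 ⇒ t ≥ 0; y ≥ 0 ⇒ t ≤ 3. So t ∈ [0, 3]: 4 solutions.

4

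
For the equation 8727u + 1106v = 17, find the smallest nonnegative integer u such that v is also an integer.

9

gcd(8727, 1106) = 1.
1 divides 17, so solutions exist.
By Bézout, 8727*(521) + 1106*(-4111) = 1.
Scale by 17/1 = 17: (u₀, v₀) = (8857, -69887).
General solution: u = 8857 + 1106t, v = -69887 - 8727t for integer t.
u ≥ 0: smallest is 8857 mod 1106 = 9 (at t = -8), with v = -71.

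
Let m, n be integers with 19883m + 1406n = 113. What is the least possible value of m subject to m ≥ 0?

1237

gcd(19883, 1406):
  19883 = 14·1406 + 199
  1406 = 7·199 + 13
  199 = 15·13 + 4
  13 = 3·4 + 1
  4 = 4·1
so gcd(19883, 1406) = 1.
1 divides 113, so solutions exist.
Back-substitute for Bézout coefficients:
  1 = 13 - 3·4
  ... = 19883·(-325) + 1406·(4596)
Scale by 113/1 = 113: (m₀, n₀) = (-36725, 519348).
General solution: m = -36725 + 1406t, n = 519348 - 19883t for integer t.
m ≥ 0: smallest is -36725 mod 1406 = 1237 (at t = 27), with n = -17493.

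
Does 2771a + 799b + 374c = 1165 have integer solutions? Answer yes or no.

no

gcd(2771, 799) = 17  (2771 = 3*799 + 374, 799 = 2*374 + 51, 374 = 7*51 + 17, 51 = 3*17).
gcd(17, 374) = 17.
17 does not divide 1165 (remainder 9), so no integer solutions.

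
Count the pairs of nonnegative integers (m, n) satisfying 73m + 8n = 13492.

gcd(73, 8) = 1  (73 = 9*8 + 1, 8 = 8*1).
Back-substituting, 73*(1) + 8*(-9) = 1.
Scale by 13492: one solution is (13492, -121428). Reduce m mod 8: (4, 1650).
General: m = 4 + 8t, n = 1650 - 73t.
m ≥ 0 ⇒ t ≥ 0; n ≥ 0 ⇒ t ≤ 22. So t ∈ [0, 22]: 23 solutions.

23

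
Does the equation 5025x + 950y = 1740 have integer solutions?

gcd(5025, 950) = 25  (5025 = 5×950 + 275, 950 = 3×275 + 125, 275 = 2×125 + 25, 125 = 5×25).
25 does not divide 1740 (remainder 15), so no integer solutions.

no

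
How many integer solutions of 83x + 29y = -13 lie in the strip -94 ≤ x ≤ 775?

30

gcd(83, 29):
  83 = 2*29 + 25
  29 = 1*25 + 4
  25 = 6*4 + 1
  4 = 4*1
so gcd(83, 29) = 1.
Back-substitute for Bézout coefficients:
  1 = 25 - 6*4
  ... = 83*(7) + 29*(-20)
Scale by -13: particular solution (-91, 260); reduce x mod 29: (25, -72).
General solution: x = 25 + 29t, y = -72 - 83t for integer t.
-94 ≤ 25 + 29t ≤ 775 gives t ∈ [-4, 25], which is 30 values.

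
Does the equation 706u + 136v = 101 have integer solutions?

no

gcd(706, 136):
  706 = 5·136 + 26
  136 = 5·26 + 6
  26 = 4·6 + 2
  6 = 3·2
so gcd(706, 136) = 2.
2 does not divide 101 (remainder 1), so no integer solutions.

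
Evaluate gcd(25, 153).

gcd(153, 25):
  153 = 6×25 + 3
  25 = 8×3 + 1
  3 = 3×1
so gcd(153, 25) = 1.

1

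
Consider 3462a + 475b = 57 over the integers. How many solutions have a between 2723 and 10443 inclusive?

17

gcd(3462, 475):
  3462 = 7×475 + 137
  475 = 3×137 + 64
  137 = 2×64 + 9
  64 = 7×9 + 1
  9 = 9×1
so gcd(3462, 475) = 1.
Back-substitute for Bézout coefficients:
  1 = 64 - 7×9
  ... = 3462×(-52) + 475×(379)
Scale by 57: particular solution (-2964, 21603); reduce a mod 475: (361, -2631).
General solution: a = 361 + 475t, b = -2631 - 3462t for integer t.
2723 ≤ 361 + 475t ≤ 10443 gives t ∈ [5, 21], which is 17 values.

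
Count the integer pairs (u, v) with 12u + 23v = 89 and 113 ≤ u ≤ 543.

18

gcd(23, 12):
  23 = 1*12 + 11
  12 = 1*11 + 1
  11 = 11*1
so gcd(23, 12) = 1.
Back-substitute for Bézout coefficients:
  1 = 12 - 1*11
  ... = 12*(2) + 23*(-1)
Scale by 89: particular solution (178, -89); reduce u mod 23: (17, -5).
General solution: u = 17 + 23t, v = -5 - 12t for integer t.
113 ≤ 17 + 23t ≤ 543 gives t ∈ [5, 22], which is 18 values.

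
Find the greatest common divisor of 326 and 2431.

gcd(2431, 326) = 1  (2431 = 7*326 + 149, 326 = 2*149 + 28, 149 = 5*28 + 9, 28 = 3*9 + 1, 9 = 9*1).

1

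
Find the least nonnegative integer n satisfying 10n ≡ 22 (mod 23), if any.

16

gcd(23, 10) = 1.
1 divides 22, so solutions exist.
By Bézout, 10×(7) + 23×(-3) = 1.
So 10×(7) ≡ 1 (mod 23); multiply by 22: n ≡ 154 (mod 23).
Smallest nonnegative: n = 154 mod 23 = 16.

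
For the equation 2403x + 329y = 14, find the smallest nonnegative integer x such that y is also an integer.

gcd(2403, 329):
  2403 = 7*329 + 100
  329 = 3*100 + 29
  100 = 3*29 + 13
  29 = 2*13 + 3
  13 = 4*3 + 1
  3 = 3*1
so gcd(2403, 329) = 1.
1 divides 14, so solutions exist.
Back-substitute for Bézout coefficients:
  1 = 13 - 4*3
  ... = 2403*(102) + 329*(-745)
Scale by 14/1 = 14: (x₀, y₀) = (1428, -10430).
General solution: x = 1428 + 329t, y = -10430 - 2403t for integer t.
x ≥ 0: smallest is 1428 mod 329 = 112 (at t = -4), with y = -818.

112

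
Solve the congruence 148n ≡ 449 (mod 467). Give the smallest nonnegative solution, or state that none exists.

246

gcd(467, 148):
  467 = 3*148 + 23
  148 = 6*23 + 10
  23 = 2*10 + 3
  10 = 3*3 + 1
  3 = 3*1
so gcd(467, 148) = 1.
1 divides 449, so solutions exist.
Back-substitute for Bézout coefficients:
  1 = 10 - 3*3
  ... = 148*(142) + 467*(-45)
So 148*(142) ≡ 1 (mod 467); multiply by 449: n ≡ 63758 (mod 467).
Smallest nonnegative: n = 63758 mod 467 = 246.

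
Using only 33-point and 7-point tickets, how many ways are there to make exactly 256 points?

Need nonnegative integers with 33j + 7k = 256.
gcd(33, 7) = 1, and 33·(3) + 7·(-14) = 1.
So (j₀, k₀) = (768, -3584); general j = 768 + 7t, k = -3584 - 33t.
j ≥ 0 ⇒ t ≥ -109; k ≥ 0 ⇒ t ≤ -109. That's 1 value of t.

1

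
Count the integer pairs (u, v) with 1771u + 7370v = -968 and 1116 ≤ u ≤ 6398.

gcd(7370, 1771):
  7370 = 4*1771 + 286
  1771 = 6*286 + 55
  286 = 5*55 + 11
  55 = 5*11
so gcd(7370, 1771) = 11.
Back-substitute for Bézout coefficients:
  11 = 286 - 5*55
  ... = 1771*(-129) + 7370*(31)
Scale by -88: particular solution (11352, -2728); reduce u mod 670: (632, -152).
General solution: u = 632 + 670t, v = -152 - 161t for integer t.
1116 ≤ 632 + 670t ≤ 6398 gives t ∈ [1, 8], which is 8 values.

8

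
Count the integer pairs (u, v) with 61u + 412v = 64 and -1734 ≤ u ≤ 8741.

26

gcd(412, 61) = 1  (412 = 6×61 + 46, 61 = 1×46 + 15, 46 = 3×15 + 1, 15 = 15×1).
Back-substituting, 61×(-27) + 412×(4) = 1.
Scale by 64: particular solution (-1728, 256); reduce u mod 412: (332, -49).
General solution: u = 332 + 412t, v = -49 - 61t for integer t.
-1734 ≤ 332 + 412t ≤ 8741 gives t ∈ [-5, 20], which is 26 values.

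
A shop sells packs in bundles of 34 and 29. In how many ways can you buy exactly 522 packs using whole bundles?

1

Need nonnegative integers with 34j + 29k = 522.
gcd(34, 29) = 1, and 34·(6) + 29·(-7) = 1.
So (j₀, k₀) = (3132, -3654); general j = 3132 + 29t, k = -3654 - 34t.
j ≥ 0 ⇒ t ≥ -108; k ≥ 0 ⇒ t ≤ -108. That's 1 value of t.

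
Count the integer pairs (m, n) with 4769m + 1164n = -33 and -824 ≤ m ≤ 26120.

23

gcd(4769, 1164):
  4769 = 4*1164 + 113
  1164 = 10*113 + 34
  113 = 3*34 + 11
  34 = 3*11 + 1
  11 = 11*1
so gcd(4769, 1164) = 1.
Back-substitute for Bézout coefficients:
  1 = 34 - 3*11
  ... = 4769*(-103) + 1164*(422)
Scale by -33: particular solution (3399, -13926); reduce m mod 1164: (1071, -4388).
General solution: m = 1071 + 1164t, n = -4388 - 4769t for integer t.
-824 ≤ 1071 + 1164t ≤ 26120 gives t ∈ [-1, 21], which is 23 values.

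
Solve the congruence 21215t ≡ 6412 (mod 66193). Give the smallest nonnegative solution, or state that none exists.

41454

gcd(66193, 21215) = 1.
1 divides 6412, so solutions exist.
By Bézout, 21215*(-10833) + 66193*(3472) = 1.
So 21215*(-10833) ≡ 1 (mod 66193); multiply by 6412: t ≡ -69461196 (mod 66193).
Smallest nonnegative: t = -69461196 mod 66193 = 41454.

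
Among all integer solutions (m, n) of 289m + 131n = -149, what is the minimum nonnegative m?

gcd(289, 131):
  289 = 2*131 + 27
  131 = 4*27 + 23
  27 = 1*23 + 4
  23 = 5*4 + 3
  4 = 1*3 + 1
  3 = 3*1
so gcd(289, 131) = 1.
1 divides -149, so solutions exist.
Back-substitute for Bézout coefficients:
  1 = 4 - 1*3
  ... = 289*(34) + 131*(-75)
Scale by -149/1 = -149: (m₀, n₀) = (-5066, 11175).
General solution: m = -5066 + 131t, n = 11175 - 289t for integer t.
m ≥ 0: smallest is -5066 mod 131 = 43 (at t = 39), with n = -96.

43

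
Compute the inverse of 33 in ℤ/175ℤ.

gcd(175, 33) = 1.
By Bézout, 33×(-53) + 175×(10) = 1.
So 33×-53 ≡ 1 (mod 175), and -53 mod 175 = 122.

122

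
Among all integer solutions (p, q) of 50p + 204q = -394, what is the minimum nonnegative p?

gcd(204, 50):
  204 = 4·50 + 4
  50 = 12·4 + 2
  4 = 2·2
so gcd(204, 50) = 2.
2 divides -394, so solutions exist.
Back-substitute for Bézout coefficients:
  2 = 50 - 12·4
  ... = 50·(49) + 204·(-12)
Scale by -394/2 = -197: (p₀, q₀) = (-9653, 2364).
General solution: p = -9653 + 102t, q = 2364 - 25t for integer t.
p ≥ 0: smallest is -9653 mod 102 = 37 (at t = 95), with q = -11.

37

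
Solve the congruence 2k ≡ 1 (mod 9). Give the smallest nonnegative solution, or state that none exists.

gcd(9, 2) = 1  (9 = 4·2 + 1, 2 = 2·1).
1 divides 1, so solutions exist.
Back-substituting, 2·(-4) + 9·(1) = 1.
So 2·(-4) ≡ 1 (mod 9); multiply by 1: k ≡ -4 (mod 9).
Smallest nonnegative: k = -4 mod 9 = 5.

5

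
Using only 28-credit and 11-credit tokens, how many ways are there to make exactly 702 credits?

Need nonnegative integers with 28j + 11k = 702.
gcd(28, 11) = 1, and 28·(2) + 11·(-5) = 1.
So (j₀, k₀) = (1404, -3510); general j = 1404 + 11t, k = -3510 - 28t.
j ≥ 0 ⇒ t ≥ -127; k ≥ 0 ⇒ t ≤ -126. That's 2 values of t.

2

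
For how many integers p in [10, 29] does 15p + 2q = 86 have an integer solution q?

10

gcd(15, 2) = 1.
By Bézout, 15*(1) + 2*(-7) = 1.
Particular solution: (0, 43).
General solution: p = 0 + 2t, q = 43 - 15t for integer t.
10 ≤ 0 + 2t ≤ 29 gives t ∈ [5, 14], which is 10 values.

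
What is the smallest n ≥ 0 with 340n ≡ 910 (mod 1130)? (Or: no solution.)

6

gcd(1130, 340):
  1130 = 3·340 + 110
  340 = 3·110 + 10
  110 = 11·10
so gcd(1130, 340) = 10.
10 divides 910, so solutions exist.
Back-substitute for Bézout coefficients:
  10 = 340 - 3·110
  ... = 340·(10) + 1130·(-3)
So 340·(10) ≡ 10 (mod 1130); multiply by 91: n ≡ 910 (mod 113).
Smallest nonnegative: n = 910 mod 113 = 6.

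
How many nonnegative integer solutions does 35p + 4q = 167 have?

1

gcd(35, 4):
  35 = 8·4 + 3
  4 = 1·3 + 1
  3 = 3·1
so gcd(35, 4) = 1.
Back-substitute for Bézout coefficients:
  1 = 4 - 1·3
  ... = 35·(-1) + 4·(9)
Scale by 167: one solution is (-167, 1503). Reduce p mod 4: (1, 33).
General: p = 1 + 4t, q = 33 - 35t.
p ≥ 0 ⇒ t ≥ 0; q ≥ 0 ⇒ t ≤ 0. So t ∈ [0, 0]: 1 solution.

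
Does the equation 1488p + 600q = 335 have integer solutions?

no

gcd(1488, 600) = 24.
24 does not divide 335 (remainder 23), so no integer solutions.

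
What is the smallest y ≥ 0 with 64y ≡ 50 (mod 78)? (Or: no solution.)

2

gcd(78, 64):
  78 = 1*64 + 14
  64 = 4*14 + 8
  14 = 1*8 + 6
  8 = 1*6 + 2
  6 = 3*2
so gcd(78, 64) = 2.
2 divides 50, so solutions exist.
Back-substitute for Bézout coefficients:
  2 = 8 - 1*6
  ... = 64*(11) + 78*(-9)
So 64*(11) ≡ 2 (mod 78); multiply by 25: y ≡ 275 (mod 39).
Smallest nonnegative: y = 275 mod 39 = 2.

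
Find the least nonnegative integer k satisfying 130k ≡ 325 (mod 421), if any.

gcd(421, 130) = 1  (421 = 3·130 + 31, 130 = 4·31 + 6, 31 = 5·6 + 1, 6 = 6·1).
1 divides 325, so solutions exist.
Back-substituting, 130·(-68) + 421·(21) = 1.
So 130·(-68) ≡ 1 (mod 421); multiply by 325: k ≡ -22100 (mod 421).
Smallest nonnegative: k = -22100 mod 421 = 213.

213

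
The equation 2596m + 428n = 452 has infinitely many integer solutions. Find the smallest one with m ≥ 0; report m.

gcd(2596, 428):
  2596 = 6*428 + 28
  428 = 15*28 + 8
  28 = 3*8 + 4
  8 = 2*4
so gcd(2596, 428) = 4.
4 divides 452, so solutions exist.
Back-substitute for Bézout coefficients:
  4 = 28 - 3*8
  ... = 2596*(46) + 428*(-279)
Scale by 452/4 = 113: (m₀, n₀) = (5198, -31527).
General solution: m = 5198 + 107t, n = -31527 - 649t for integer t.
m ≥ 0: smallest is 5198 mod 107 = 62 (at t = -48), with n = -375.

62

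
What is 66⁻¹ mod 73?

52

gcd(73, 66):
  73 = 1*66 + 7
  66 = 9*7 + 3
  7 = 2*3 + 1
  3 = 3*1
so gcd(73, 66) = 1.
Back-substitute for Bézout coefficients:
  1 = 7 - 2*3
  ... = 66*(-21) + 73*(19)
So 66*-21 ≡ 1 (mod 73), and -21 mod 73 = 52.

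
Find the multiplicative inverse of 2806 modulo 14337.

2335

gcd(14337, 2806):
  14337 = 5*2806 + 307
  2806 = 9*307 + 43
  307 = 7*43 + 6
  43 = 7*6 + 1
  6 = 6*1
so gcd(14337, 2806) = 1.
Back-substitute for Bézout coefficients:
  1 = 43 - 7*6
  ... = 2806*(2335) + 14337*(-457)
So 2806*2335 ≡ 1 (mod 14337), and 2335 mod 14337 = 2335.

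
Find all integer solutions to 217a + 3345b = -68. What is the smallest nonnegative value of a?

gcd(3345, 217):
  3345 = 15·217 + 90
  217 = 2·90 + 37
  90 = 2·37 + 16
  37 = 2·16 + 5
  16 = 3·5 + 1
  5 = 5·1
so gcd(3345, 217) = 1.
1 divides -68, so solutions exist.
Back-substitute for Bézout coefficients:
  1 = 16 - 3·5
  ... = 217·(-632) + 3345·(41)
Scale by -68/1 = -68: (a₀, b₀) = (42976, -2788).
General solution: a = 42976 + 3345t, b = -2788 - 217t for integer t.
a ≥ 0: smallest is 42976 mod 3345 = 2836 (at t = -12), with b = -184.

2836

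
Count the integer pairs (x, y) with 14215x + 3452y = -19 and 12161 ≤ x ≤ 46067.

gcd(14215, 3452):
  14215 = 4·3452 + 407
  3452 = 8·407 + 196
  407 = 2·196 + 15
  196 = 13·15 + 1
  15 = 15·1
so gcd(14215, 3452) = 1.
Back-substitute for Bézout coefficients:
  1 = 196 - 13·15
  ... = 14215·(-229) + 3452·(943)
Scale by -19: particular solution (4351, -17917); reduce x mod 3452: (899, -3702).
General solution: x = 899 + 3452t, y = -3702 - 14215t for integer t.
12161 ≤ 899 + 3452t ≤ 46067 gives t ∈ [4, 13], which is 10 values.

10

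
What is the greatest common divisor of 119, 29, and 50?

1

gcd(119, 29) = 1  (119 = 4*29 + 3, 29 = 9*3 + 2, 3 = 1*2 + 1, 2 = 2*1).
gcd(1, 50) = 1.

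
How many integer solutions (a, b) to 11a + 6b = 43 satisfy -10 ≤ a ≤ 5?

gcd(11, 6) = 1.
By Bézout, 11×(-1) + 6×(2) = 1.
Particular solution: (5, -2).
General solution: a = 5 + 6t, b = -2 - 11t for integer t.
-10 ≤ 5 + 6t ≤ 5 gives t ∈ [-2, 0], which is 3 values.

3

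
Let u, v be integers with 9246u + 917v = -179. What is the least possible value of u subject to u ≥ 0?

gcd(9246, 917) = 1.
1 divides -179, so solutions exist.
By Bézout, 9246·(181) + 917·(-1825) = 1.
Scale by -179/1 = -179: (u₀, v₀) = (-32399, 326675).
General solution: u = -32399 + 917t, v = 326675 - 9246t for integer t.
u ≥ 0: smallest is -32399 mod 917 = 613 (at t = 36), with v = -6181.

613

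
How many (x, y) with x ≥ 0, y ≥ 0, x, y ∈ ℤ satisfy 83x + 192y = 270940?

17

gcd(192, 83) = 1.
By Bézout, 83*(-37) + 192*(16) = 1.
One solution: (116, 1361).
General: x = 116 + 192t, y = 1361 - 83t.
x ≥ 0 ⇒ t ≥ 0; y ≥ 0 ⇒ t ≤ 16. So t ∈ [0, 16]: 17 solutions.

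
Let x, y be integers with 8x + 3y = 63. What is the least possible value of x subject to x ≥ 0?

gcd(8, 3) = 1  (8 = 2·3 + 2, 3 = 1·2 + 1, 2 = 2·1).
1 divides 63, so solutions exist.
Back-substituting, 8·(-1) + 3·(3) = 1.
Scale by 63/1 = 63: (x₀, y₀) = (-63, 189).
General solution: x = -63 + 3t, y = 189 - 8t for integer t.
x ≥ 0: smallest is -63 mod 3 = 0 (at t = 21), with y = 21.

0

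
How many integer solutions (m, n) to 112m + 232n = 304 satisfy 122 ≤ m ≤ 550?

gcd(232, 112):
  232 = 2×112 + 8
  112 = 14×8
so gcd(232, 112) = 8.
Back-substitute for Bézout coefficients:
  8 = 232 - 2×112
  ... = 112×(-2) + 232×(1)
Scale by 38: particular solution (-76, 38); reduce m mod 29: (11, -4).
General solution: m = 11 + 29t, n = -4 - 14t for integer t.
122 ≤ 11 + 29t ≤ 550 gives t ∈ [4, 18], which is 15 values.

15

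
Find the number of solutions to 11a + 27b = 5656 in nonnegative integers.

19

gcd(27, 11):
  27 = 2×11 + 5
  11 = 2×5 + 1
  5 = 5×1
so gcd(27, 11) = 1.
Back-substitute for Bézout coefficients:
  1 = 11 - 2×5
  ... = 11×(5) + 27×(-2)
Scale by 5656: one solution is (28280, -11312). Reduce a mod 27: (11, 205).
General: a = 11 + 27t, b = 205 - 11t.
a ≥ 0 ⇒ t ≥ 0; b ≥ 0 ⇒ t ≤ 18. So t ∈ [0, 18]: 19 solutions.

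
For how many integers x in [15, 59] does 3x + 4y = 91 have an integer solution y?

11

gcd(4, 3):
  4 = 1*3 + 1
  3 = 3*1
so gcd(4, 3) = 1.
Back-substitute for Bézout coefficients:
  1 = 4 - 1*3
  ... = 3*(-1) + 4*(1)
Scale by 91: particular solution (-91, 91); reduce x mod 4: (1, 22).
General solution: x = 1 + 4t, y = 22 - 3t for integer t.
15 ≤ 1 + 4t ≤ 59 gives t ∈ [4, 14], which is 11 values.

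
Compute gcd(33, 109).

1

gcd(109, 33) = 1  (109 = 3·33 + 10, 33 = 3·10 + 3, 10 = 3·3 + 1, 3 = 3·1).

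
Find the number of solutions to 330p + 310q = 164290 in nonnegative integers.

gcd(330, 310) = 10  (330 = 1×310 + 20, 310 = 15×20 + 10, 20 = 2×10).
Back-substituting, 330×(-15) + 310×(16) = 10.
Scale by 16429: one solution is (-246435, 262864). Reduce p mod 31: (15, 514).
General: p = 15 + 31t, q = 514 - 33t.
p ≥ 0 ⇒ t ≥ 0; q ≥ 0 ⇒ t ≤ 15. So t ∈ [0, 15]: 16 solutions.

16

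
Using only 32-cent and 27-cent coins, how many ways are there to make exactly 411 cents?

Need nonnegative integers with 32j + 27k = 411.
gcd(32, 27) = 1, and 32·(11) + 27·(-13) = 1.
So (j₀, k₀) = (4521, -5343); general j = 4521 + 27t, k = -5343 - 32t.
j ≥ 0 ⇒ t ≥ -167; k ≥ 0 ⇒ t ≤ -167. That's 1 value of t.

1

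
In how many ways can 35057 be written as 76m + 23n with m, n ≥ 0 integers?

gcd(76, 23) = 1  (76 = 3×23 + 7, 23 = 3×7 + 2, 7 = 3×2 + 1, 2 = 2×1).
Back-substituting, 76×(10) + 23×(-33) = 1.
Scale by 35057: one solution is (350570, -1156881). Reduce m mod 23: (4, 1511).
General: m = 4 + 23t, n = 1511 - 76t.
m ≥ 0 ⇒ t ≥ 0; n ≥ 0 ⇒ t ≤ 19. So t ∈ [0, 19]: 20 solutions.

20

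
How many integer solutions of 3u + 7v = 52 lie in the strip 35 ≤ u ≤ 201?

gcd(7, 3) = 1.
By Bézout, 3*(-2) + 7*(1) = 1.
Particular solution: (1, 7).
General solution: u = 1 + 7t, v = 7 - 3t for integer t.
35 ≤ 1 + 7t ≤ 201 gives t ∈ [5, 28], which is 24 values.

24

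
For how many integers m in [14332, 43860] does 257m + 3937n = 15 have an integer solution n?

gcd(3937, 257):
  3937 = 15×257 + 82
  257 = 3×82 + 11
  82 = 7×11 + 5
  11 = 2×5 + 1
  5 = 5×1
so gcd(3937, 257) = 1.
Back-substitute for Bézout coefficients:
  1 = 11 - 2×5
  ... = 257×(720) + 3937×(-47)
Scale by 15: particular solution (10800, -705); reduce m mod 3937: (2926, -191).
General solution: m = 2926 + 3937t, n = -191 - 257t for integer t.
14332 ≤ 2926 + 3937t ≤ 43860 gives t ∈ [3, 10], which is 8 values.

8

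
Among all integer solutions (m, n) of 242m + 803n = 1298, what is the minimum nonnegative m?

gcd(803, 242) = 11  (803 = 3*242 + 77, 242 = 3*77 + 11, 77 = 7*11).
11 divides 1298, so solutions exist.
Back-substituting, 242*(10) + 803*(-3) = 11.
Scale by 1298/11 = 118: (m₀, n₀) = (1180, -354).
General solution: m = 1180 + 73t, n = -354 - 22t for integer t.
m ≥ 0: smallest is 1180 mod 73 = 12 (at t = -16), with n = -2.

12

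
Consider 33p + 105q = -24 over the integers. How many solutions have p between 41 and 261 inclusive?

gcd(105, 33) = 3  (105 = 3·33 + 6, 33 = 5·6 + 3, 6 = 2·3).
Back-substituting, 33·(16) + 105·(-5) = 3.
Scale by -8: particular solution (-128, 40); reduce p mod 35: (12, -4).
General solution: p = 12 + 35t, q = -4 - 11t for integer t.
41 ≤ 12 + 35t ≤ 261 gives t ∈ [1, 7], which is 7 values.

7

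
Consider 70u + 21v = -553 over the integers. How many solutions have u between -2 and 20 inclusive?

8

gcd(70, 21) = 7.
By Bézout, 70×(1) + 21×(-3) = 7.
Particular solution: (2, -33).
General solution: u = 2 + 3t, v = -33 - 10t for integer t.
-2 ≤ 2 + 3t ≤ 20 gives t ∈ [-1, 6], which is 8 values.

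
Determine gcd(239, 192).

1

gcd(239, 192) = 1  (239 = 1×192 + 47, 192 = 4×47 + 4, 47 = 11×4 + 3, 4 = 1×3 + 1, 3 = 3×1).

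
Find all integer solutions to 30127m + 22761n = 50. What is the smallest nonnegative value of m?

gcd(30127, 22761):
  30127 = 1·22761 + 7366
  22761 = 3·7366 + 663
  7366 = 11·663 + 73
  663 = 9·73 + 6
  73 = 12·6 + 1
  6 = 6·1
so gcd(30127, 22761) = 1.
1 divides 50, so solutions exist.
Back-substitute for Bézout coefficients:
  1 = 73 - 12·6
  ... = 30127·(3742) + 22761·(-4953)
Scale by 50/1 = 50: (m₀, n₀) = (187100, -247650).
General solution: m = 187100 + 22761t, n = -247650 - 30127t for integer t.
m ≥ 0: smallest is 187100 mod 22761 = 5012 (at t = -8), with n = -6634.

5012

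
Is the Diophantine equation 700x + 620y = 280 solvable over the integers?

yes

gcd(700, 620) = 20  (700 = 1*620 + 80, 620 = 7*80 + 60, 80 = 1*60 + 20, 60 = 3*20).
20 divides 280, so integer solutions exist.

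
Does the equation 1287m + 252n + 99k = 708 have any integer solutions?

gcd(1287, 252):
  1287 = 5·252 + 27
  252 = 9·27 + 9
  27 = 3·9
so gcd(1287, 252) = 9.
gcd(9, 99) = 9.
9 does not divide 708 (remainder 6), so no integer solutions.

no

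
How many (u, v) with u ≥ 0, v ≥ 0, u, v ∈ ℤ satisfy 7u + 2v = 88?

7

gcd(7, 2) = 1  (7 = 3×2 + 1, 2 = 2×1).
Back-substituting, 7×(1) + 2×(-3) = 1.
Scale by 88: one solution is (88, -264). Reduce u mod 2: (0, 44).
General: u = 0 + 2t, v = 44 - 7t.
u ≥ 0 ⇒ t ≥ 0; v ≥ 0 ⇒ t ≤ 6. So t ∈ [0, 6]: 7 solutions.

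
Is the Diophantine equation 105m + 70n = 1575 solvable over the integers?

yes

gcd(105, 70):
  105 = 1·70 + 35
  70 = 2·35
so gcd(105, 70) = 35.
35 divides 1575, so integer solutions exist.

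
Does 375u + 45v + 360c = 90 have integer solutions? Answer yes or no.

gcd(375, 45) = 15  (375 = 8·45 + 15, 45 = 3·15).
gcd(15, 360) = 15.
15 divides 90, so integer solutions exist.

yes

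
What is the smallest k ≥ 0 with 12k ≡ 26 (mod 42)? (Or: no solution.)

no solution

gcd(42, 12) = 6.
6 does not divide 26, so the congruence has no solution.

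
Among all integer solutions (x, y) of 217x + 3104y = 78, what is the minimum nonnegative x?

gcd(3104, 217):
  3104 = 14×217 + 66
  217 = 3×66 + 19
  66 = 3×19 + 9
  19 = 2×9 + 1
  9 = 9×1
so gcd(3104, 217) = 1.
1 divides 78, so solutions exist.
Back-substitute for Bézout coefficients:
  1 = 19 - 2×9
  ... = 217×(329) + 3104×(-23)
Scale by 78/1 = 78: (x₀, y₀) = (25662, -1794).
General solution: x = 25662 + 3104t, y = -1794 - 217t for integer t.
x ≥ 0: smallest is 25662 mod 3104 = 830 (at t = -8), with y = -58.

830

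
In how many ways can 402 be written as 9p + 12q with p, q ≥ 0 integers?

gcd(12, 9):
  12 = 1×9 + 3
  9 = 3×3
so gcd(12, 9) = 3.
Back-substitute for Bézout coefficients:
  3 = 12 - 1×9
  ... = 9×(-1) + 12×(1)
Scale by 134: one solution is (-134, 134). Reduce p mod 4: (2, 32).
General: p = 2 + 4t, q = 32 - 3t.
p ≥ 0 ⇒ t ≥ 0; q ≥ 0 ⇒ t ≤ 10. So t ∈ [0, 10]: 11 solutions.

11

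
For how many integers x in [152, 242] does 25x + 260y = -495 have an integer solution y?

2

gcd(260, 25):
  260 = 10·25 + 10
  25 = 2·10 + 5
  10 = 2·5
so gcd(260, 25) = 5.
Back-substitute for Bézout coefficients:
  5 = 25 - 2·10
  ... = 25·(21) + 260·(-2)
Scale by -99: particular solution (-2079, 198); reduce x mod 52: (1, -2).
General solution: x = 1 + 52t, y = -2 - 5t for integer t.
152 ≤ 1 + 52t ≤ 242 gives t ∈ [3, 4], which is 2 values.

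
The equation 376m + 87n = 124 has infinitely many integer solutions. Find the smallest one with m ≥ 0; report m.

gcd(376, 87):
  376 = 4·87 + 28
  87 = 3·28 + 3
  28 = 9·3 + 1
  3 = 3·1
so gcd(376, 87) = 1.
1 divides 124, so solutions exist.
Back-substitute for Bézout coefficients:
  1 = 28 - 9·3
  ... = 376·(28) + 87·(-121)
Scale by 124/1 = 124: (m₀, n₀) = (3472, -15004).
General solution: m = 3472 + 87t, n = -15004 - 376t for integer t.
m ≥ 0: smallest is 3472 mod 87 = 79 (at t = -39), with n = -340.

79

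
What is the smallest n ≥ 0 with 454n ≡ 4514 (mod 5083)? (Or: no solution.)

gcd(5083, 454):
  5083 = 11*454 + 89
  454 = 5*89 + 9
  89 = 9*9 + 8
  9 = 1*8 + 1
  8 = 8*1
so gcd(5083, 454) = 1.
1 divides 4514, so solutions exist.
Back-substitute for Bézout coefficients:
  1 = 9 - 1*8
  ... = 454*(571) + 5083*(-51)
So 454*(571) ≡ 1 (mod 5083); multiply by 4514: n ≡ 2577494 (mod 5083).
Smallest nonnegative: n = 2577494 mod 5083 = 413.

413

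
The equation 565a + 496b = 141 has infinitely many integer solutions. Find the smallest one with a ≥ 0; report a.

gcd(565, 496) = 1  (565 = 1*496 + 69, 496 = 7*69 + 13, 69 = 5*13 + 4, 13 = 3*4 + 1, 4 = 4*1).
1 divides 141, so solutions exist.
Back-substituting, 565*(-115) + 496*(131) = 1.
Scale by 141/1 = 141: (a₀, b₀) = (-16215, 18471).
General solution: a = -16215 + 496t, b = 18471 - 565t for integer t.
a ≥ 0: smallest is -16215 mod 496 = 153 (at t = 33), with b = -174.

153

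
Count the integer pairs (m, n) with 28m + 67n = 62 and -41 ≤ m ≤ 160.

3

gcd(67, 28):
  67 = 2*28 + 11
  28 = 2*11 + 6
  11 = 1*6 + 5
  6 = 1*5 + 1
  5 = 5*1
so gcd(67, 28) = 1.
Back-substitute for Bézout coefficients:
  1 = 6 - 1*5
  ... = 28*(12) + 67*(-5)
Scale by 62: particular solution (744, -310); reduce m mod 67: (7, -2).
General solution: m = 7 + 67t, n = -2 - 28t for integer t.
-41 ≤ 7 + 67t ≤ 160 gives t ∈ [0, 2], which is 3 values.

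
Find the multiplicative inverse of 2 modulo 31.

16

gcd(31, 2):
  31 = 15·2 + 1
  2 = 2·1
so gcd(31, 2) = 1.
Back-substitute for Bézout coefficients:
  1 = 31 - 15·2
  ... = 2·(-15) + 31·(1)
So 2·-15 ≡ 1 (mod 31), and -15 mod 31 = 16.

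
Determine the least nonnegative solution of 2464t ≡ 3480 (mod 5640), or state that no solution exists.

gcd(5640, 2464) = 8.
8 divides 3480, so solutions exist.
By Bézout, 2464·(-103) + 5640·(45) = 8.
So 2464·(-103) ≡ 8 (mod 5640); multiply by 435: t ≡ -44805 (mod 705).
Smallest nonnegative: t = -44805 mod 705 = 315.

315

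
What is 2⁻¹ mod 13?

7

gcd(13, 2):
  13 = 6*2 + 1
  2 = 2*1
so gcd(13, 2) = 1.
Back-substitute for Bézout coefficients:
  1 = 13 - 6*2
  ... = 2*(-6) + 13*(1)
So 2*-6 ≡ 1 (mod 13), and -6 mod 13 = 7.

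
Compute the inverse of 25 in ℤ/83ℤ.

gcd(83, 25) = 1.
By Bézout, 25·(10) + 83·(-3) = 1.
So 25·10 ≡ 1 (mod 83), and 10 mod 83 = 10.

10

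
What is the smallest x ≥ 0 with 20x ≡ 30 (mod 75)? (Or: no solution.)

9

gcd(75, 20) = 5.
5 divides 30, so solutions exist.
By Bézout, 20*(4) + 75*(-1) = 5.
So 20*(4) ≡ 5 (mod 75); multiply by 6: x ≡ 24 (mod 15).
Smallest nonnegative: x = 24 mod 15 = 9.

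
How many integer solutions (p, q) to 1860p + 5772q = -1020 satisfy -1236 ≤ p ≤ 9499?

22

gcd(5772, 1860) = 12.
By Bézout, 1860×(90) + 5772×(-29) = 12.
Particular solution: (46, -15).
General solution: p = 46 + 481t, q = -15 - 155t for integer t.
-1236 ≤ 46 + 481t ≤ 9499 gives t ∈ [-2, 19], which is 22 values.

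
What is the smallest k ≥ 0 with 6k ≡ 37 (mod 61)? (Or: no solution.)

gcd(61, 6) = 1.
1 divides 37, so solutions exist.
By Bézout, 6×(-10) + 61×(1) = 1.
So 6×(-10) ≡ 1 (mod 61); multiply by 37: k ≡ -370 (mod 61).
Smallest nonnegative: k = -370 mod 61 = 57.

57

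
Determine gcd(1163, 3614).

gcd(3614, 1163):
  3614 = 3*1163 + 125
  1163 = 9*125 + 38
  125 = 3*38 + 11
  38 = 3*11 + 5
  11 = 2*5 + 1
  5 = 5*1
so gcd(3614, 1163) = 1.

1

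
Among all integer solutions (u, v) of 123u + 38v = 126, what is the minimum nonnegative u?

gcd(123, 38):
  123 = 3*38 + 9
  38 = 4*9 + 2
  9 = 4*2 + 1
  2 = 2*1
so gcd(123, 38) = 1.
1 divides 126, so solutions exist.
Back-substitute for Bézout coefficients:
  1 = 9 - 4*2
  ... = 123*(17) + 38*(-55)
Scale by 126/1 = 126: (u₀, v₀) = (2142, -6930).
General solution: u = 2142 + 38t, v = -6930 - 123t for integer t.
u ≥ 0: smallest is 2142 mod 38 = 14 (at t = -56), with v = -42.

14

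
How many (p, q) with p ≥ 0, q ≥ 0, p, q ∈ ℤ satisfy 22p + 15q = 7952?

24

gcd(22, 15) = 1  (22 = 1·15 + 7, 15 = 2·7 + 1, 7 = 7·1).
Back-substituting, 22·(-2) + 15·(3) = 1.
Scale by 7952: one solution is (-15904, 23856). Reduce p mod 15: (11, 514).
General: p = 11 + 15t, q = 514 - 22t.
p ≥ 0 ⇒ t ≥ 0; q ≥ 0 ⇒ t ≤ 23. So t ∈ [0, 23]: 24 solutions.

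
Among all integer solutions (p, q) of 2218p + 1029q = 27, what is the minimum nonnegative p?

gcd(2218, 1029) = 1.
1 divides 27, so solutions exist.
By Bézout, 2218·(328) + 1029·(-707) = 1.
Scale by 27/1 = 27: (p₀, q₀) = (8856, -19089).
General solution: p = 8856 + 1029t, q = -19089 - 2218t for integer t.
p ≥ 0: smallest is 8856 mod 1029 = 624 (at t = -8), with q = -1345.

624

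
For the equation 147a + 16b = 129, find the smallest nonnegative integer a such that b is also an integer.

11

gcd(147, 16):
  147 = 9×16 + 3
  16 = 5×3 + 1
  3 = 3×1
so gcd(147, 16) = 1.
1 divides 129, so solutions exist.
Back-substitute for Bézout coefficients:
  1 = 16 - 5×3
  ... = 147×(-5) + 16×(46)
Scale by 129/1 = 129: (a₀, b₀) = (-645, 5934).
General solution: a = -645 + 16t, b = 5934 - 147t for integer t.
a ≥ 0: smallest is -645 mod 16 = 11 (at t = 41), with b = -93.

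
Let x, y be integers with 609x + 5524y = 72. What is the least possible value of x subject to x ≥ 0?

gcd(5524, 609):
  5524 = 9*609 + 43
  609 = 14*43 + 7
  43 = 6*7 + 1
  7 = 7*1
so gcd(5524, 609) = 1.
1 divides 72, so solutions exist.
Back-substitute for Bézout coefficients:
  1 = 43 - 6*7
  ... = 609*(-771) + 5524*(85)
Scale by 72/1 = 72: (x₀, y₀) = (-55512, 6120).
General solution: x = -55512 + 5524t, y = 6120 - 609t for integer t.
x ≥ 0: smallest is -55512 mod 5524 = 5252 (at t = 11), with y = -579.

5252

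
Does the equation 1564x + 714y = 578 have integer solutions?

yes

gcd(1564, 714) = 34  (1564 = 2*714 + 136, 714 = 5*136 + 34, 136 = 4*34).
34 divides 578, so integer solutions exist.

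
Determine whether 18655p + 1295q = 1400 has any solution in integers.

gcd(18655, 1295) = 35  (18655 = 14·1295 + 525, 1295 = 2·525 + 245, 525 = 2·245 + 35, 245 = 7·35).
35 divides 1400, so integer solutions exist.

yes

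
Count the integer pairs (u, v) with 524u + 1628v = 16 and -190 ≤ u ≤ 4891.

gcd(1628, 524):
  1628 = 3*524 + 56
  524 = 9*56 + 20
  56 = 2*20 + 16
  20 = 1*16 + 4
  16 = 4*4
so gcd(1628, 524) = 4.
Back-substitute for Bézout coefficients:
  4 = 20 - 1*16
  ... = 524*(87) + 1628*(-28)
Scale by 4: particular solution (348, -112); reduce u mod 407: (348, -112).
General solution: u = 348 + 407t, v = -112 - 131t for integer t.
-190 ≤ 348 + 407t ≤ 4891 gives t ∈ [-1, 11], which is 13 values.

13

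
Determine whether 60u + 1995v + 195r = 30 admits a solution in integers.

yes

gcd(1995, 60) = 15  (1995 = 33*60 + 15, 60 = 4*15).
gcd(15, 195) = 15.
15 divides 30, so integer solutions exist.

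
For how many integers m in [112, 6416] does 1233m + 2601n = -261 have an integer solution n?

gcd(2601, 1233):
  2601 = 2·1233 + 135
  1233 = 9·135 + 18
  135 = 7·18 + 9
  18 = 2·9
so gcd(2601, 1233) = 9.
Back-substitute for Bézout coefficients:
  9 = 135 - 7·18
  ... = 1233·(-135) + 2601·(64)
Scale by -29: particular solution (3915, -1856); reduce m mod 289: (158, -75).
General solution: m = 158 + 289t, n = -75 - 137t for integer t.
112 ≤ 158 + 289t ≤ 6416 gives t ∈ [0, 21], which is 22 values.

22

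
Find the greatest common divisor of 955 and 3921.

1

gcd(3921, 955) = 1  (3921 = 4×955 + 101, 955 = 9×101 + 46, 101 = 2×46 + 9, 46 = 5×9 + 1, 9 = 9×1).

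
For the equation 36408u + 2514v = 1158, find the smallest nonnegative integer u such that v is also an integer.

86

gcd(36408, 2514) = 6  (36408 = 14·2514 + 1212, 2514 = 2·1212 + 90, 1212 = 13·90 + 42, 90 = 2·42 + 6, 42 = 7·6).
6 divides 1158, so solutions exist.
Back-substituting, 36408·(-56) + 2514·(811) = 6.
Scale by 1158/6 = 193: (u₀, v₀) = (-10808, 156523).
General solution: u = -10808 + 419t, v = 156523 - 6068t for integer t.
u ≥ 0: smallest is -10808 mod 419 = 86 (at t = 26), with v = -1245.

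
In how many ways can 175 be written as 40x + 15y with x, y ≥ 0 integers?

gcd(40, 15) = 5  (40 = 2·15 + 10, 15 = 1·10 + 5, 10 = 2·5).
Back-substituting, 40·(-1) + 15·(3) = 5.
Scale by 35: one solution is (-35, 105). Reduce x mod 3: (1, 9).
General: x = 1 + 3t, y = 9 - 8t.
x ≥ 0 ⇒ t ≥ 0; y ≥ 0 ⇒ t ≤ 1. So t ∈ [0, 1]: 2 solutions.

2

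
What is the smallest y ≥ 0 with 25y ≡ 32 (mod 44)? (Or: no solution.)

40

gcd(44, 25) = 1.
1 divides 32, so solutions exist.
By Bézout, 25*(-7) + 44*(4) = 1.
So 25*(-7) ≡ 1 (mod 44); multiply by 32: y ≡ -224 (mod 44).
Smallest nonnegative: y = -224 mod 44 = 40.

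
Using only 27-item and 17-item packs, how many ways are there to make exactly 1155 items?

Need nonnegative integers with 27j + 17k = 1155.
gcd(27, 17) = 1, and 27·(-5) + 17·(8) = 1.
So (j₀, k₀) = (-5775, 9240); general j = -5775 + 17t, k = 9240 - 27t.
j ≥ 0 ⇒ t ≥ 340; k ≥ 0 ⇒ t ≤ 342. That's 3 values of t.

3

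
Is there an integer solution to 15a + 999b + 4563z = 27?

yes

gcd(999, 15) = 3  (999 = 66·15 + 9, 15 = 1·9 + 6, 9 = 1·6 + 3, 6 = 2·3).
gcd(3, 4563) = 3.
3 divides 27, so integer solutions exist.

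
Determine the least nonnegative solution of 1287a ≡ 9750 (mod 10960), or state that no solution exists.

gcd(10960, 1287):
  10960 = 8*1287 + 664
  1287 = 1*664 + 623
  664 = 1*623 + 41
  623 = 15*41 + 8
  41 = 5*8 + 1
  8 = 8*1
so gcd(10960, 1287) = 1.
1 divides 9750, so solutions exist.
Back-substitute for Bézout coefficients:
  1 = 41 - 5*8
  ... = 1287*(-1337) + 10960*(157)
So 1287*(-1337) ≡ 1 (mod 10960); multiply by 9750: a ≡ -13035750 (mod 10960).
Smallest nonnegative: a = -13035750 mod 10960 = 6650.

6650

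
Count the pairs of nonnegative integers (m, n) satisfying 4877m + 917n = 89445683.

20

gcd(4877, 917):
  4877 = 5·917 + 292
  917 = 3·292 + 41
  292 = 7·41 + 5
  41 = 8·5 + 1
  5 = 5·1
so gcd(4877, 917) = 1.
Back-substitute for Bézout coefficients:
  1 = 41 - 8·5
  ... = 4877·(-179) + 917·(952)
Scale by 89445683: one solution is (-16010777257, 85152290216). Reduce m mod 917: (561, 94558).
General: m = 561 + 917t, n = 94558 - 4877t.
m ≥ 0 ⇒ t ≥ 0; n ≥ 0 ⇒ t ≤ 19. So t ∈ [0, 19]: 20 solutions.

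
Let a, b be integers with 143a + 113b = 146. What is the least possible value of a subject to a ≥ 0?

35

gcd(143, 113):
  143 = 1·113 + 30
  113 = 3·30 + 23
  30 = 1·23 + 7
  23 = 3·7 + 2
  7 = 3·2 + 1
  2 = 2·1
so gcd(143, 113) = 1.
1 divides 146, so solutions exist.
Back-substitute for Bézout coefficients:
  1 = 7 - 3·2
  ... = 143·(49) + 113·(-62)
Scale by 146/1 = 146: (a₀, b₀) = (7154, -9052).
General solution: a = 7154 + 113t, b = -9052 - 143t for integer t.
a ≥ 0: smallest is 7154 mod 113 = 35 (at t = -63), with b = -43.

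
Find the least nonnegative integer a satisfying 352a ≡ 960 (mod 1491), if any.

816

gcd(1491, 352) = 1.
1 divides 960, so solutions exist.
By Bézout, 352·(-521) + 1491·(123) = 1.
So 352·(-521) ≡ 1 (mod 1491); multiply by 960: a ≡ -500160 (mod 1491).
Smallest nonnegative: a = -500160 mod 1491 = 816.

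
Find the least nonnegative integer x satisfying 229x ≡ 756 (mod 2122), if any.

gcd(2122, 229) = 1  (2122 = 9*229 + 61, 229 = 3*61 + 46, 61 = 1*46 + 15, 46 = 3*15 + 1, 15 = 15*1).
1 divides 756, so solutions exist.
Back-substituting, 229*(139) + 2122*(-15) = 1.
So 229*(139) ≡ 1 (mod 2122); multiply by 756: x ≡ 105084 (mod 2122).
Smallest nonnegative: x = 105084 mod 2122 = 1106.

1106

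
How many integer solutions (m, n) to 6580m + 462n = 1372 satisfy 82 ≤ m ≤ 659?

gcd(6580, 462) = 14.
By Bézout, 6580×(-4) + 462×(57) = 14.
Particular solution: (4, -54).
General solution: m = 4 + 33t, n = -54 - 470t for integer t.
82 ≤ 4 + 33t ≤ 659 gives t ∈ [3, 19], which is 17 values.

17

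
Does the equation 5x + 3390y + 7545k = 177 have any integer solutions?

no

gcd(3390, 5) = 5.
gcd(5, 7545) = 5.
5 does not divide 177 (remainder 2), so no integer solutions.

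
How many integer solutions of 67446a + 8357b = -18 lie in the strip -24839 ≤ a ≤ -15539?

1

gcd(67446, 8357):
  67446 = 8·8357 + 590
  8357 = 14·590 + 97
  590 = 6·97 + 8
  97 = 12·8 + 1
  8 = 8·1
so gcd(67446, 8357) = 1.
Back-substitute for Bézout coefficients:
  1 = 97 - 12·8
  ... = 67446·(-1034) + 8357·(8345)
Scale by -18: particular solution (18612, -150210); reduce a mod 8357: (1898, -15318).
General solution: a = 1898 + 8357t, b = -15318 - 67446t for integer t.
-24839 ≤ 1898 + 8357t ≤ -15539 gives t ∈ [-3, -3], which is 1 value.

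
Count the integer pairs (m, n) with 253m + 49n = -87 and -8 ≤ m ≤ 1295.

gcd(253, 49):
  253 = 5·49 + 8
  49 = 6·8 + 1
  8 = 8·1
so gcd(253, 49) = 1.
Back-substitute for Bézout coefficients:
  1 = 49 - 6·8
  ... = 253·(-6) + 49·(31)
Scale by -87: particular solution (522, -2697); reduce m mod 49: (32, -167).
General solution: m = 32 + 49t, n = -167 - 253t for integer t.
-8 ≤ 32 + 49t ≤ 1295 gives t ∈ [0, 25], which is 26 values.

26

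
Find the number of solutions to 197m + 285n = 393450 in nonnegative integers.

7

gcd(285, 197) = 1.
By Bézout, 197·(68) + 285·(-47) = 1.
One solution: (225, 1225).
General: m = 225 + 285t, n = 1225 - 197t.
m ≥ 0 ⇒ t ≥ 0; n ≥ 0 ⇒ t ≤ 6. So t ∈ [0, 6]: 7 solutions.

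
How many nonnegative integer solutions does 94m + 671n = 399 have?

gcd(671, 94) = 1  (671 = 7×94 + 13, 94 = 7×13 + 3, 13 = 4×3 + 1, 3 = 3×1).
Back-substituting, 94×(-207) + 671×(29) = 1.
Scale by 399: one solution is (-82593, 11571). Reduce m mod 671: (611, -85).
General: m = 611 + 671t, n = -85 - 94t.
m ≥ 0 ⇒ t ≥ 0; n ≥ 0 ⇒ t ≤ -1. So t ∈ [0, -1]: 0 solutions.

0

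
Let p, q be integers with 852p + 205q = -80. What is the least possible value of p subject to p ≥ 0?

100

gcd(852, 205) = 1  (852 = 4×205 + 32, 205 = 6×32 + 13, 32 = 2×13 + 6, 13 = 2×6 + 1, 6 = 6×1).
1 divides -80, so solutions exist.
Back-substituting, 852×(-32) + 205×(133) = 1.
Scale by -80/1 = -80: (p₀, q₀) = (2560, -10640).
General solution: p = 2560 + 205t, q = -10640 - 852t for integer t.
p ≥ 0: smallest is 2560 mod 205 = 100 (at t = -12), with q = -416.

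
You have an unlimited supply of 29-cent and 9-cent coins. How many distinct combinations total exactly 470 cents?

2

Need nonnegative integers with 29j + 9k = 470.
gcd(29, 9) = 1, and 29·(-4) + 9·(13) = 1.
So (j₀, k₀) = (-1880, 6110); general j = -1880 + 9t, k = 6110 - 29t.
j ≥ 0 ⇒ t ≥ 209; k ≥ 0 ⇒ t ≤ 210. That's 2 values of t.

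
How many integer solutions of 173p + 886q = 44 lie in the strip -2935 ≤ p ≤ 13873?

gcd(886, 173) = 1.
By Bézout, 173×(-169) + 886×(33) = 1.
Particular solution: (538, -105).
General solution: p = 538 + 886t, q = -105 - 173t for integer t.
-2935 ≤ 538 + 886t ≤ 13873 gives t ∈ [-3, 15], which is 19 values.

19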